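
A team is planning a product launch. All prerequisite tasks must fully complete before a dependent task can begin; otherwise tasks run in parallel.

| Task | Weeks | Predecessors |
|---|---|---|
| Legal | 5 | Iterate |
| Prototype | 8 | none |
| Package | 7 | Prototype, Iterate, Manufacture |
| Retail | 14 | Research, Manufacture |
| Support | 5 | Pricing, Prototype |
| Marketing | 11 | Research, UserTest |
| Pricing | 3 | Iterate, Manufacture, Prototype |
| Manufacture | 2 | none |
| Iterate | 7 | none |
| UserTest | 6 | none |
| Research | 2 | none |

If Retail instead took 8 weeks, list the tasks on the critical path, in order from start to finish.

UserTest, Marketing

Critical path before the change: UserTest→Marketing = 6+11 = 17 giving 17 weeks.
Retail has 1 week of float (longest path through it is 16).
The critical path is still UserTest→Marketing; finish is now 17 weeks.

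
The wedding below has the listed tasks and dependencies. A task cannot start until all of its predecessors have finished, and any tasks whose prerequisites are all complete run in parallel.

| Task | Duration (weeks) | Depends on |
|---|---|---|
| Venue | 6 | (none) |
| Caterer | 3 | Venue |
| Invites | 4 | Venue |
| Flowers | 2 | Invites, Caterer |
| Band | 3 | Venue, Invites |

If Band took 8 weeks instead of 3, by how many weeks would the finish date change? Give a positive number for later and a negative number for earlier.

5

Actual critical path: Venue→Invites→Band = 6+4+3 = 13 ⇒ 13 weeks.
Band is on the critical path; changing it to 8 makes that path 18 weeks.
The critical path is still Venue→Invites→Band; finish is now 18 weeks.
Change in finish: 18 − 13 = +5 weeks.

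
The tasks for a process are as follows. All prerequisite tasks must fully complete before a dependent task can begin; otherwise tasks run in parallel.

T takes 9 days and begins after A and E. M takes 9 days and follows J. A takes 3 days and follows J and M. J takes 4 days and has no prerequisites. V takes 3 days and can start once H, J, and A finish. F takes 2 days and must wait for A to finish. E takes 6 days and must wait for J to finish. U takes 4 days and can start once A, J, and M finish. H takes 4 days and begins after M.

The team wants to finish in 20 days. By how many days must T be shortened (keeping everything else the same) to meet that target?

5

Current finish: 25 days; target: 20.
T is on every critical path, so each day cut from T cuts the finish by one (this holds down to a finish of 20).
Need 25 − 20 = 5 days off T → T becomes 4 days, finish becomes 20.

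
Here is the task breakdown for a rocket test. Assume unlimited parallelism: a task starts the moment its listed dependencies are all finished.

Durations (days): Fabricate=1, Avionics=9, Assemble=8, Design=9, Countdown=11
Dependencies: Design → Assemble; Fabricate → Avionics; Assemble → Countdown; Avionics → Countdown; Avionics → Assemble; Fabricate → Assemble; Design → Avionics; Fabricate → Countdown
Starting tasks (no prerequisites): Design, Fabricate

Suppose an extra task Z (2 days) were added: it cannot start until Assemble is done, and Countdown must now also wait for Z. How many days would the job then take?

Originally the job takes 37 days.
With Z inserted, Countdown now waits for max(Avionics, Assemble, Fabricate, Z).
New critical path: Design→Avionics→Assemble→Z→Countdown = 9+9+8+2+11 = 39 ⇒ 39 days.

39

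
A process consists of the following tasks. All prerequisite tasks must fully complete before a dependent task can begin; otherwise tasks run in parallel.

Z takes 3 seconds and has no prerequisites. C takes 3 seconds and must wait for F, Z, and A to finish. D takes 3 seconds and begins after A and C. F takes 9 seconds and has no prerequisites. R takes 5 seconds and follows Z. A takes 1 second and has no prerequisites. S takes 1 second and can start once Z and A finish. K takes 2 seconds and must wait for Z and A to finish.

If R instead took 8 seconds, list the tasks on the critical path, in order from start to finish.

F, C, D

Baseline: F→C→D = 9+3+3 = 15 → 15 seconds.
R has 7 seconds of float (longest path through it is 8).
That remains the longest chain; total 15 seconds.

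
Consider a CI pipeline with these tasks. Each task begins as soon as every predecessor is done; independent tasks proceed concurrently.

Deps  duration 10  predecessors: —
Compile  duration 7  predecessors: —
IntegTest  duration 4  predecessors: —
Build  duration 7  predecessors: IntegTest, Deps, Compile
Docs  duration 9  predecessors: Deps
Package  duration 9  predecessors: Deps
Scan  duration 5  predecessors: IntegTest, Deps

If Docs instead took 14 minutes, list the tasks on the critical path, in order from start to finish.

Deps, Docs

As given, the longest chain is Deps→Docs = 10+9 = 19, so the finish is 19 minutes.
Docs lies on that path, so at 14 minutes the path becomes 24 minutes.
No other chain overtakes it, so the finish is 24 minutes.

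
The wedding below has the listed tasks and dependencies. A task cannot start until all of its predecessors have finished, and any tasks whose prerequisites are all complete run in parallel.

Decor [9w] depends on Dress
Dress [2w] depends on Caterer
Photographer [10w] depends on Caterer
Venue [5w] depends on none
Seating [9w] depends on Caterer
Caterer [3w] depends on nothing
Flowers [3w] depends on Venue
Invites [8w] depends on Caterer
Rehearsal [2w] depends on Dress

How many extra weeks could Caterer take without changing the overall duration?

0

Critical path: Caterer→Dress→Decor = 3+2+9 = 14, so the finish is 14 weeks.
Caterer finishes as early as 3 and must finish by 3.
Slack of Caterer = 0 − 0 = 0 weeks.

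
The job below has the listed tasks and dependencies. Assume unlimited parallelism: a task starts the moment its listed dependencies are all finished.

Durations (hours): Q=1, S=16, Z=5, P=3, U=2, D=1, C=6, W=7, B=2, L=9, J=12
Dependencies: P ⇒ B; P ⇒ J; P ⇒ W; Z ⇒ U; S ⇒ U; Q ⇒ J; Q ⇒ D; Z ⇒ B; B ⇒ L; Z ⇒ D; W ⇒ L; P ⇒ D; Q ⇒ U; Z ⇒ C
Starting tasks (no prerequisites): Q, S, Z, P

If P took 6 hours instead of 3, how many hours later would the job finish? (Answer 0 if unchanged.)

3

As given, the longest chain is P→W→L = 3+7+9 = 19, so the finish is 19 hours.
P lies on that path, so at 6 hours the path becomes 22 hours.
No other chain overtakes it, so the finish is 22 hours.
Change in finish: 22 − 19 = +3 hours.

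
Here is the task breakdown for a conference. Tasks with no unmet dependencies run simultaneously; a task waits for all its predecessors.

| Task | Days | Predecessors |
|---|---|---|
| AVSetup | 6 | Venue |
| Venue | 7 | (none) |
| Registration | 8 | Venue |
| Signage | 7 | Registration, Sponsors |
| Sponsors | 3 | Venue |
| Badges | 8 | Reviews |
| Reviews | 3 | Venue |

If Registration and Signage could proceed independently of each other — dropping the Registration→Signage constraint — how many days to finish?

18

Original critical path: Venue→Registration→Signage = 7+8+7 = 22 ⇒ 22 days.
Without Registration→Signage, Signage's earliest start moves from 15 to 10.
After: Venue→Reviews→Badges = 7+3+8 = 18 → 18 days.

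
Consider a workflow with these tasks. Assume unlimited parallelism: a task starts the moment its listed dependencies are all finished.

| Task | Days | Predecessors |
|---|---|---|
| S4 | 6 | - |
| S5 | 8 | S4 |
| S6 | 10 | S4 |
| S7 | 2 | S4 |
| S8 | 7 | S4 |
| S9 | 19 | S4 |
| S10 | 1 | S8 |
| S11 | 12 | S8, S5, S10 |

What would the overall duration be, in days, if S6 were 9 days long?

26

As given, the longest chain is S4→S5→S11 = 6+8+12 = 26, so the finish is 26 days.
S6 has 10 days of float (longest path through it is 16).
No other chain overtakes it, so the finish is 26 days.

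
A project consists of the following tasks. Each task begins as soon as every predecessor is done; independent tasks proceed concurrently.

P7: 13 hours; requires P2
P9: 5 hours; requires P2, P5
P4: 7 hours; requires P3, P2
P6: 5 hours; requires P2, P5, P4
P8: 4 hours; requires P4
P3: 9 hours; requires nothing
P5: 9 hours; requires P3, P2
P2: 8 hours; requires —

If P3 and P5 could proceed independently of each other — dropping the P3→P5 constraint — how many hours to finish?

22

Original critical path: P3→P5→P6 = 9+9+5 = 23 ⇒ 23 hours.
Without P3→P5, P5's earliest start moves from 9 to 8.
After: P2→P5→P6 = 8+9+5 = 22 → 22 hours.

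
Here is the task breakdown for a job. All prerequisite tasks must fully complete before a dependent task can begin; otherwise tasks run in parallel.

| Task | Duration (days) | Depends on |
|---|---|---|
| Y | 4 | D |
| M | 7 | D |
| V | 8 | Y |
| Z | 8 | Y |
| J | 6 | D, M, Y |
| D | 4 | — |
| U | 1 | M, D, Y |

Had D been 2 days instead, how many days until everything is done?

The binding path is D→M→J = 4+7+6 = 17; finish at 17 days.
D is on the critical path; changing it to 2 makes that path 15 days.
The critical path is still D→M→J; finish is now 15 days.

15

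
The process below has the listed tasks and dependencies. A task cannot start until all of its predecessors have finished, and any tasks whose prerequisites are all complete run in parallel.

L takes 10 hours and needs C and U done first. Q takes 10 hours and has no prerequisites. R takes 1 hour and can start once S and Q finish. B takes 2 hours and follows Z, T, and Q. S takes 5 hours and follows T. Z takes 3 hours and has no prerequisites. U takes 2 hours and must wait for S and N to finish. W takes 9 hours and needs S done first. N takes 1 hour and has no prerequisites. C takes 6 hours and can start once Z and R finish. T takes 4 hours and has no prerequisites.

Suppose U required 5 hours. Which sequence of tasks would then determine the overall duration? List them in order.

Actual critical path: Q→R→C→L = 10+1+6+10 = 27 ⇒ 27 hours.
U has 6 hours of float (longest path through it is 21).
The critical path is still Q→R→C→L; finish is now 27 hours.

Q, R, C, L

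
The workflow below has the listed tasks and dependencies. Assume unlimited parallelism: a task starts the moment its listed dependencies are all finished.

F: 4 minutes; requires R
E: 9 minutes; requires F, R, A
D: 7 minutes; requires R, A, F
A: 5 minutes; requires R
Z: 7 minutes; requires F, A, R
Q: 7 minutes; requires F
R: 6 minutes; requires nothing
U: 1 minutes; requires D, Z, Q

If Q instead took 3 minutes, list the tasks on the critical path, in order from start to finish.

Actual critical path: R→A→E = 6+5+9 = 20 ⇒ 20 minutes.
Q is off the critical path — its longest chain is 18 minutes, giving 2 of slack.
That remains the longest chain; total 20 minutes.

R, A, E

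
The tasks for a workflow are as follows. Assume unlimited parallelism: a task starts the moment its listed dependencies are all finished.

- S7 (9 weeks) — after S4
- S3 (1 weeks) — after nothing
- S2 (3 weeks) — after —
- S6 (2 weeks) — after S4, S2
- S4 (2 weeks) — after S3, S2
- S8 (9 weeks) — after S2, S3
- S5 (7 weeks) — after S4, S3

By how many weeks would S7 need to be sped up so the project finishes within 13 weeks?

1

Current finish: 14 weeks; target: 13.
S7 is on every critical path, so each week cut from S7 cuts the finish by one (this holds down to a finish of 12).
Need 14 − 13 = 1 week off S7 → S7 becomes 8 weeks, finish becomes 13.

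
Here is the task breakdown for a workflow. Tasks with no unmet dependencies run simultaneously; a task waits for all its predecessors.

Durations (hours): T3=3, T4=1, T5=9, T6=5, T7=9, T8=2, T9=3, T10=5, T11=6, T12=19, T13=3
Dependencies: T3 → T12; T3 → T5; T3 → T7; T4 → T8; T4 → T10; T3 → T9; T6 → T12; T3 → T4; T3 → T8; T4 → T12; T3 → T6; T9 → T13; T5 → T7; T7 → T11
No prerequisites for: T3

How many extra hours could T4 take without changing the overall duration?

4

The longest chain is T3→T5→T7→T11 = 3+9+9+6 = 27; overall finish 27 hours.
The longest chain containing T4 totals 23 hours.
Slack of T4 = 7 − 3 = 4 hours.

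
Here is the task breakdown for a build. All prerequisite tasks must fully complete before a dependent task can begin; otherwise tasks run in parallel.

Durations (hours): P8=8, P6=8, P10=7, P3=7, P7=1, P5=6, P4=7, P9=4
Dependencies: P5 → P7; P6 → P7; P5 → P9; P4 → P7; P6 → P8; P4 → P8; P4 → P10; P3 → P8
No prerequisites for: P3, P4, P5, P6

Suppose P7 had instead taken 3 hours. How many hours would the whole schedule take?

Critical path before the change: P6→P8 = 8+8 = 16 giving 16 hours.
The longest path through P7 is only 9 hours, so P7 has float 7.
That remains the longest chain; total 16 hours.

16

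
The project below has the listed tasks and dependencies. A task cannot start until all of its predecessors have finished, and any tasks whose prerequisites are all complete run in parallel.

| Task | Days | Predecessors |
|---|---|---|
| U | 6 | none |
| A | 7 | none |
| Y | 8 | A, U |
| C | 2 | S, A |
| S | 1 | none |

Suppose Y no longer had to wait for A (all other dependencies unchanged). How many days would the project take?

14

Original critical path: A→Y = 7+8 = 15 ⇒ 15 days.
Without A→Y, Y's earliest start moves from 7 to 6.
New critical path: U→Y = 6+8 = 14 ⇒ 14 days.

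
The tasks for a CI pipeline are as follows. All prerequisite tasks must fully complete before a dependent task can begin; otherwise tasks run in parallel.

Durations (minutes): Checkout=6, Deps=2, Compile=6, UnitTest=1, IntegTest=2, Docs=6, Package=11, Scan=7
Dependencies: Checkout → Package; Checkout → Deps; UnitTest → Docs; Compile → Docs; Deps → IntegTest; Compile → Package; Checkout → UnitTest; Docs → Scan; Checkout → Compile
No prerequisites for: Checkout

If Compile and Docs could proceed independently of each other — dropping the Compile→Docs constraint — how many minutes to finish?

Before: longest chain Checkout→Compile→Docs→Scan = 6+6+6+7 = 25, finish 25.
Without Compile→Docs, Docs's earliest start moves from 12 to 7.
New critical path: Checkout→Compile→Package = 6+6+11 = 23 ⇒ 23 minutes.

23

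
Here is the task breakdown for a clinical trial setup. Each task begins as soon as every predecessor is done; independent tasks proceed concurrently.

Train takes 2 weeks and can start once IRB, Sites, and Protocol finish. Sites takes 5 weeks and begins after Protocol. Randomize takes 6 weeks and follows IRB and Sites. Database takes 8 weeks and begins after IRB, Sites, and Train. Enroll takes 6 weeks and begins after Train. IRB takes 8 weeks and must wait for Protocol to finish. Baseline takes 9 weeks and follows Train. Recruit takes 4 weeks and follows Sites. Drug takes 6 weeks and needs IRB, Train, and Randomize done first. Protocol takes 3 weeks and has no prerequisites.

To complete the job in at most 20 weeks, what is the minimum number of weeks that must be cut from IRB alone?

3

Current finish: 23 weeks; target: 20.
IRB is on every critical path, so each week cut from IRB cuts the finish by one (this holds down to a finish of 20).
Need 23 − 20 = 3 weeks off IRB → IRB becomes 5 weeks, finish becomes 20.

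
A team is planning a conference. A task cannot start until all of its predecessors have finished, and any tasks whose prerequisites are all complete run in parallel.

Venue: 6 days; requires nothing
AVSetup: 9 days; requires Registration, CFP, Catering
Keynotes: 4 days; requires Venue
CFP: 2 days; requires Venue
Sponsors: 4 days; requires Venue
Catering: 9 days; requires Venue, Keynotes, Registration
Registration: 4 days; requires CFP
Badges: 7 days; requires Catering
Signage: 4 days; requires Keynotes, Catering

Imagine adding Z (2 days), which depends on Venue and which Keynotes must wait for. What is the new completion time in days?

Originally the schedule takes 30 days.
With Z inserted, Keynotes now waits for max(Venue, Z).
New critical path: Venue→Z→Keynotes→Catering→AVSetup = 6+2+4+9+9 = 30 ⇒ 30 days.

30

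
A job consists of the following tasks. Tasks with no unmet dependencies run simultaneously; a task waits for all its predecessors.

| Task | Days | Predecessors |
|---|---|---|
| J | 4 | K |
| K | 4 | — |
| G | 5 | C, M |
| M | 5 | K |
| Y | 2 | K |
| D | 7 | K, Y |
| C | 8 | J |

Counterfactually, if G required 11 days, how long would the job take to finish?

27

Critical path before the change: K→J→C→G = 4+4+8+5 = 21 giving 21 days.
G is on the critical path; changing it to 11 makes that path 27 days.
No other chain overtakes it, so the finish is 27 days.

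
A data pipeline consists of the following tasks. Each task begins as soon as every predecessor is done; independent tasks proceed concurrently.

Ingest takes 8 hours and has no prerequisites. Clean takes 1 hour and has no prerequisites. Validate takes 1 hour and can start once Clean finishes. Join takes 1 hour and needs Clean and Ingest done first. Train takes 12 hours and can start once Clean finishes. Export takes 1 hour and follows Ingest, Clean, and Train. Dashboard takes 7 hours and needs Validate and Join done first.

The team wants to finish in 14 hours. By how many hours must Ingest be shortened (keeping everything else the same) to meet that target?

Current finish: 16 hours; target: 14.
Ingest is on every critical path, so each hour cut from Ingest cuts the finish by one (this holds down to a finish of 14).
Need 16 − 14 = 2 hours off Ingest → Ingest becomes 6 hours, finish becomes 14.

2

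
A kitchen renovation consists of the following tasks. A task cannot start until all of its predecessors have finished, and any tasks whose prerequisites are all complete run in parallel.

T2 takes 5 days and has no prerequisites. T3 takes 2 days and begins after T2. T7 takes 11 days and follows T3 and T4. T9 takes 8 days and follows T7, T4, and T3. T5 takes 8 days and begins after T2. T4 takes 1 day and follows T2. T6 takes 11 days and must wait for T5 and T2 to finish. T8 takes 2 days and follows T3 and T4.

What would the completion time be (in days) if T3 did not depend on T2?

Original critical path: T2→T3→T7→T9 = 5+2+11+8 = 26 ⇒ 26 days.
Without T2→T3, T3's earliest start moves from 5 to 0.
New critical path: T2→T4→T7→T9 = 5+1+11+8 = 25 ⇒ 25 days.

25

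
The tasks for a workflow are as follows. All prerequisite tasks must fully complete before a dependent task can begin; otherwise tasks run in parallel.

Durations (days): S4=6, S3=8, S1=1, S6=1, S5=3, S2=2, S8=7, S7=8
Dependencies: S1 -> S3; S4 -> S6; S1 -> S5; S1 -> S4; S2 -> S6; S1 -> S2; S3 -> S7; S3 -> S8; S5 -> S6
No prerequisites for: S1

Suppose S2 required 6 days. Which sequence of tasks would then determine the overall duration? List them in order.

S1, S3, S7

Baseline: S1→S3→S7 = 1+8+8 = 17 → 17 days.
S2 has 13 days of float (longest path through it is 4).
No other chain overtakes it, so the finish is 17 days.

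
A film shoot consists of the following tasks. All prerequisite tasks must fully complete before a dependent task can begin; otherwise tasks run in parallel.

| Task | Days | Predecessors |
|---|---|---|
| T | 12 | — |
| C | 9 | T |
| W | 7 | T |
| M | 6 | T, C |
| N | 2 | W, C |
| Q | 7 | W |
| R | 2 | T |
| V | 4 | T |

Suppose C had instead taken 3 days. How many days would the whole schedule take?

26

Baseline: T→C→M = 12+9+6 = 27 → 27 days.
Since C is critical, the -6 change carries straight to that chain (now 21 days).
Now T→W→Q = 12+7+7 = 26 is longest, so the finish becomes 26 days.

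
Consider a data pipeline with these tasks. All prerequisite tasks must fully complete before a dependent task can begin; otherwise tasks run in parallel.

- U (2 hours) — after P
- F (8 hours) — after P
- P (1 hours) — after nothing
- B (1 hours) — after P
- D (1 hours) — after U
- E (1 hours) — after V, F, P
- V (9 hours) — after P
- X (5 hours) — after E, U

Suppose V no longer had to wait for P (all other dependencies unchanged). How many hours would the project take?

Before: longest chain P→V→E→X = 1+9+1+5 = 16, finish 16.
Without P→V, V's earliest start moves from 1 to 0.
After: P→F→E→X = 1+8+1+5 = 15 → 15 hours.

15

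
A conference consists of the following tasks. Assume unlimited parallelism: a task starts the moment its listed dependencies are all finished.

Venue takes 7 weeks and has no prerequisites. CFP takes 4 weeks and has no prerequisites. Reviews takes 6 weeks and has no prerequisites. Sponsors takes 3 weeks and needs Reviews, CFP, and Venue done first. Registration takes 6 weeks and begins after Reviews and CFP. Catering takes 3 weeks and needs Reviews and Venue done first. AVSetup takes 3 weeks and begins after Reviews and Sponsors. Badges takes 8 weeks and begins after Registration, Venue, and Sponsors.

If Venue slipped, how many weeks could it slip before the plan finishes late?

Critical path: Reviews→Registration→Badges = 6+6+8 = 20, so the finish is 20 weeks.
The longest chain containing Venue totals 18 weeks.
Float = 20 − 18 = 2.

2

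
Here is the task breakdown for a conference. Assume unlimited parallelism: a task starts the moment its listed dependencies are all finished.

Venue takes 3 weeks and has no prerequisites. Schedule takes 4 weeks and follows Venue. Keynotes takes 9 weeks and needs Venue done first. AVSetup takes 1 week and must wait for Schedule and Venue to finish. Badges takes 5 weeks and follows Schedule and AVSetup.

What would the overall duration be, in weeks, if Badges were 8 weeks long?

16

Critical path before the change: Venue→Schedule→AVSetup→Badges = 3+4+1+5 = 13 giving 13 weeks.
Badges is on the critical path; changing it to 8 makes that path 16 weeks.
That remains the longest chain; total 16 weeks.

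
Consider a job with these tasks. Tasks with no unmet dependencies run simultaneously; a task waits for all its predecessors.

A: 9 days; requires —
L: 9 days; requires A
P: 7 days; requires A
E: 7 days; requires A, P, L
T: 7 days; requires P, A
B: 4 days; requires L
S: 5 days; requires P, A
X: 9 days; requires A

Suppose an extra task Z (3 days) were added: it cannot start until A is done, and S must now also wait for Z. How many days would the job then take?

25

Originally the job takes 25 days.
With Z inserted, S now waits for max(P, A, Z).
New critical path: A→L→E = 9+9+7 = 25 ⇒ 25 days.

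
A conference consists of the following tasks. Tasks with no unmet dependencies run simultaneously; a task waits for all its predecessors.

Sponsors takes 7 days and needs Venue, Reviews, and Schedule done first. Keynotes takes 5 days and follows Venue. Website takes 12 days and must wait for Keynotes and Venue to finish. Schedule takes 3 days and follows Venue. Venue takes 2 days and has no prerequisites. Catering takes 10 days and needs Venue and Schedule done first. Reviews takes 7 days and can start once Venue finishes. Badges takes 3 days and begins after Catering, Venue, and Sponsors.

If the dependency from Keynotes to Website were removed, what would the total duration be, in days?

19

Original critical path: Venue→Reviews→Sponsors→Badges = 2+7+7+3 = 19 ⇒ 19 days.
Without Keynotes→Website, Website's earliest start moves from 7 to 2.
After: Venue→Reviews→Sponsors→Badges = 2+7+7+3 = 19 → 19 days.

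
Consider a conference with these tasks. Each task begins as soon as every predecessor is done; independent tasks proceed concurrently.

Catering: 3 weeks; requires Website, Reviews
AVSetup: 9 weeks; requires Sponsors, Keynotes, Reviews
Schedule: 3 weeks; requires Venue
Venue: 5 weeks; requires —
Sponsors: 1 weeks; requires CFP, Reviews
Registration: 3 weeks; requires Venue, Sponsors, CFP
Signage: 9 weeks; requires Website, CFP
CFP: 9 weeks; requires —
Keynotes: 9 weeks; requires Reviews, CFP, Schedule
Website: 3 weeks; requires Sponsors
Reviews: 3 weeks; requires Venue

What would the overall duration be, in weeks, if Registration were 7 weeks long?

27

The binding path is CFP→Keynotes→AVSetup = 9+9+9 = 27; finish at 27 weeks.
Registration is off the critical path — its longest chain is 13 weeks, giving 14 of slack.
No other chain overtakes it, so the finish is 27 weeks.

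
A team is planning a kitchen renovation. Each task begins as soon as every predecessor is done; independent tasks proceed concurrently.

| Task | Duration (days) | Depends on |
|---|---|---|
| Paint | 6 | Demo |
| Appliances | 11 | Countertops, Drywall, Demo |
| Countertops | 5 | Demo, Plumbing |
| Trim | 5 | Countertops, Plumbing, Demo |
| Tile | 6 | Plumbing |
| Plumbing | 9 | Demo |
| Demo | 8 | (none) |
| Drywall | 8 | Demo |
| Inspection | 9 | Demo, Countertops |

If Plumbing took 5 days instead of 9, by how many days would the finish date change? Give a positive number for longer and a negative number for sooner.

The binding path is Demo→Plumbing→Countertops→Appliances = 8+9+5+11 = 33; finish at 33 days.
Since Plumbing is critical, the -4 change carries straight to that chain (now 29 days).
No other chain overtakes it, so the finish is 29 days.
Change in finish: 29 − 33 = -4 days.

-4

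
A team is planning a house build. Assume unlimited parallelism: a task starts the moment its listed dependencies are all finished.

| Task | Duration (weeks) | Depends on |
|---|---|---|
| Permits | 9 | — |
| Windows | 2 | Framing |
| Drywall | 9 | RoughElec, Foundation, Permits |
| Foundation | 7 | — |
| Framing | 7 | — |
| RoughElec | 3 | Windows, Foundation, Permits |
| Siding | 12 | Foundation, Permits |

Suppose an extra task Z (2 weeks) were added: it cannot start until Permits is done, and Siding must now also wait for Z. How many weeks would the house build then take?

23

Originally the house build takes 21 weeks.
With Z inserted, Siding now waits for max(Foundation, Permits, Z).
New critical path: Permits→Z→Siding = 9+2+12 = 23 ⇒ 23 weeks.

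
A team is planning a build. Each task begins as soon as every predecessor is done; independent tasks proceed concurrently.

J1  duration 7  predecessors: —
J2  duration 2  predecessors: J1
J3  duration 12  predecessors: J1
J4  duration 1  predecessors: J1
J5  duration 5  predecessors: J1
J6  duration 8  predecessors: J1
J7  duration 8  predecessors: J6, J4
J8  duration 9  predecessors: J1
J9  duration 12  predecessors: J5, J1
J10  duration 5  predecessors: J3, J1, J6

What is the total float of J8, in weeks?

8

The longest chain is J1→J3→J10 = 7+12+5 = 24; overall finish 24 weeks.
The longest chain containing J8 totals 16 weeks.
So J8 can slip 24 − 16 = 8 weeks.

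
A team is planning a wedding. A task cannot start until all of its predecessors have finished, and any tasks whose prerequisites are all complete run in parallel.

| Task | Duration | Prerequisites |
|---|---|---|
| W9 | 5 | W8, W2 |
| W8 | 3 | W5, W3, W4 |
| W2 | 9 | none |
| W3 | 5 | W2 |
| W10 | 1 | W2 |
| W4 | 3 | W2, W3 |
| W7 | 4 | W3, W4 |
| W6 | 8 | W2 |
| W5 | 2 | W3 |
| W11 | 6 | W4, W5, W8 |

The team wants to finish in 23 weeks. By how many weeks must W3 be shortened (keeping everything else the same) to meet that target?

3

Current finish: 26 weeks; target: 23.
W3 is on every critical path, so each week cut from W3 cuts the finish by one (this holds down to a finish of 22).
Need 26 − 23 = 3 weeks off W3 → W3 becomes 2 weeks, finish becomes 23.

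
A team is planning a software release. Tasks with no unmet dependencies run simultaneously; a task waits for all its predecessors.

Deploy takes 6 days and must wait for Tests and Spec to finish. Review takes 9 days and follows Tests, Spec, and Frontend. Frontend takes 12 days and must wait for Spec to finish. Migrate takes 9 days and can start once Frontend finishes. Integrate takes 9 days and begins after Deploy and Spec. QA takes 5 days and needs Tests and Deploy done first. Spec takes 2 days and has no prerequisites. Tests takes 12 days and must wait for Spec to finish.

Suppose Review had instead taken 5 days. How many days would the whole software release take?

29

Baseline: Spec→Tests→Deploy→Integrate = 2+12+6+9 = 29 → 29 days.
Review is off the critical path — its longest chain is 23 days, giving 6 of slack.
That remains the longest chain; total 29 days.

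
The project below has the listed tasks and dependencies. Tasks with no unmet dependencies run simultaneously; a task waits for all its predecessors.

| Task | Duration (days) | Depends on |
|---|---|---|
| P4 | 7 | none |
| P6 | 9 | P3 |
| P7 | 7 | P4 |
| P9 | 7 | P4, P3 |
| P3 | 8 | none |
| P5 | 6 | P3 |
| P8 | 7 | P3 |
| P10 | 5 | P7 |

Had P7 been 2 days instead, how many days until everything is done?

17

Critical path before the change: P4→P7→P10 = 7+7+5 = 19 giving 19 days.
P7 lies on that path, so at 2 days the path becomes 14 days.
New critical path: P3→P6 = 8+9 = 17 ⇒ 17 days.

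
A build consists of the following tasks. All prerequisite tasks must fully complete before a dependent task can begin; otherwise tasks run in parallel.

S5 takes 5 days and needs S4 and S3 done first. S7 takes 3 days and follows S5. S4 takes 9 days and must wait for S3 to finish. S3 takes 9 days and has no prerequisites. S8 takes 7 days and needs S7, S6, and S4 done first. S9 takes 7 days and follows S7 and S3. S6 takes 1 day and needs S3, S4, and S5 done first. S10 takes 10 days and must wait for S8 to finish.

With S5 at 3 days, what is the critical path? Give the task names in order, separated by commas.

S3, S4, S5, S7, S8, S10

Actual critical path: S3→S4→S5→S7→S8→S10 = 9+9+5+3+7+10 = 43 ⇒ 43 days.
Since S5 is critical, the -2 change carries straight to that chain (now 41 days).
No other chain overtakes it, so the finish is 41 days.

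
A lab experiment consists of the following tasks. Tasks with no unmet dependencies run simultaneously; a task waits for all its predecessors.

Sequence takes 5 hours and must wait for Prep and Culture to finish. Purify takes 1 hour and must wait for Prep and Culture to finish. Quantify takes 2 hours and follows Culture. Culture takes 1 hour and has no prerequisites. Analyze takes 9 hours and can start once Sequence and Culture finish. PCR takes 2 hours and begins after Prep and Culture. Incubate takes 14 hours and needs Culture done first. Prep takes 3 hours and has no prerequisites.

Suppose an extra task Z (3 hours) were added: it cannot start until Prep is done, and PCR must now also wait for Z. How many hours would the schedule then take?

Originally the schedule takes 17 hours.
With Z inserted, PCR now waits for max(Prep, Culture, Z).
New critical path: Prep→Sequence→Analyze = 3+5+9 = 17 ⇒ 17 hours.

17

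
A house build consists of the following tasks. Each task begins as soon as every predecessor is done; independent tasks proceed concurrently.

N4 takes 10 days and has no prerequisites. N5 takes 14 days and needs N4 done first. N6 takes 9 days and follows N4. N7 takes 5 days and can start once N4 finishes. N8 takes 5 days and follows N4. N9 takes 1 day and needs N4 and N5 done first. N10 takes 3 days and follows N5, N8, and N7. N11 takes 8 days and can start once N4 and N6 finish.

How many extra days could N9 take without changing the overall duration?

The longest chain is N4→N5→N10 = 10+14+3 = 27; overall finish 27 days.
The longest chain containing N9 totals 25 days.
So N9 can slip 27 − 25 = 2 days.

2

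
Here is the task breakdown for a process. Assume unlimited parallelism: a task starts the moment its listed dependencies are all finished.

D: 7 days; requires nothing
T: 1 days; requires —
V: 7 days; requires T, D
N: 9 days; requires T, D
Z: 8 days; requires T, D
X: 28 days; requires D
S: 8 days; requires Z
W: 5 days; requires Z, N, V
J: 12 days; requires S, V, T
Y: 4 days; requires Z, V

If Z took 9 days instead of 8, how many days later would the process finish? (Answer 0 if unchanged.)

1

Critical path before the change: D→Z→S→J = 7+8+8+12 = 35 giving 35 days.
Since Z is critical, the +1 change carries straight to that chain (now 36 days).
That remains the longest chain; total 36 days.
Change in finish: 36 − 35 = +1 days.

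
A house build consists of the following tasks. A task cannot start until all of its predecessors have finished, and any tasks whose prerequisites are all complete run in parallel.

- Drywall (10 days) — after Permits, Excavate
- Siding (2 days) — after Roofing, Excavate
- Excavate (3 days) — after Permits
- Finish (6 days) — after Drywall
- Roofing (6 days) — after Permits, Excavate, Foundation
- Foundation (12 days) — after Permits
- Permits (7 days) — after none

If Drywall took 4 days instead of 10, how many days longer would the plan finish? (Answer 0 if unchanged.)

The binding path is Permits→Foundation→Roofing→Siding = 7+12+6+2 = 27; finish at 27 days.
Drywall has 1 day of float (longest path through it is 26).
The critical path is still Permits→Foundation→Roofing→Siding; finish is now 27 days.
Change in finish: 27 − 27 = +0 days.

0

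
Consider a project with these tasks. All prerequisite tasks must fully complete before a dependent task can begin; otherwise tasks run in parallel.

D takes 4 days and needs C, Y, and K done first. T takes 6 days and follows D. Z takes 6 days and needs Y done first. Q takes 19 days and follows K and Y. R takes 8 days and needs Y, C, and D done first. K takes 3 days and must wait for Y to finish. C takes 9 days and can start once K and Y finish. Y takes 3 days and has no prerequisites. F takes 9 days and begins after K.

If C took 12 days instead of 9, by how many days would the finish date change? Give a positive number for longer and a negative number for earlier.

3

Actual critical path: Y→K→C→D→R = 3+3+9+4+8 = 27 ⇒ 27 days.
Since C is critical, the +3 change carries straight to that chain (now 30 days).
No other chain overtakes it, so the finish is 30 days.
Change in finish: 30 − 27 = +3 days.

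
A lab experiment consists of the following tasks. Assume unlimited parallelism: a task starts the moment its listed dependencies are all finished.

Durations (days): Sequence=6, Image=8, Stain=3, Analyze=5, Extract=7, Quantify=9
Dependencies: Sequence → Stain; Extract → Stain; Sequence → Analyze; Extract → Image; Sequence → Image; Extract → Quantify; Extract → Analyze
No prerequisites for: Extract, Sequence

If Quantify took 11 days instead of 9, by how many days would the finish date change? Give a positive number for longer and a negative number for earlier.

2

Baseline: Extract→Quantify = 7+9 = 16 → 16 days.
Quantify is on the critical path; changing it to 11 makes that path 18 days.
That remains the longest chain; total 18 days.
Change in finish: 18 − 16 = +2 days.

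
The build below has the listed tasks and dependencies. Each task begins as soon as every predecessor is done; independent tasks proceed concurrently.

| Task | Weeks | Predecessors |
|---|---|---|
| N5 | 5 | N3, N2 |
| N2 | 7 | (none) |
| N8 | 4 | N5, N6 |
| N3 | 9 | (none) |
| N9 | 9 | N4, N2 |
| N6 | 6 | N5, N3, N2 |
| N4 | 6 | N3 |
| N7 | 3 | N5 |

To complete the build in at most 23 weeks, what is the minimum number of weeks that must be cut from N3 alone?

1

Current finish: 24 weeks; target: 23.
N3 is on every critical path, so each week cut from N3 cuts the finish by one (this holds down to a finish of 22).
Need 24 − 23 = 1 week off N3 → N3 becomes 8 weeks, finish becomes 23.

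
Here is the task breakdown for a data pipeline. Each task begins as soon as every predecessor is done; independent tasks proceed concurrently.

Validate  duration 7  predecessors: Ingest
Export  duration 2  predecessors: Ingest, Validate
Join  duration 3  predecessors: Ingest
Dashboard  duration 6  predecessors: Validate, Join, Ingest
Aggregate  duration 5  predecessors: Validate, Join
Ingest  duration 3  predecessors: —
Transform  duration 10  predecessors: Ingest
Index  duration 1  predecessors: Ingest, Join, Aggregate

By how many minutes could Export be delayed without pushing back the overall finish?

4

The longest chain is Ingest→Validate→Aggregate→Index = 3+7+5+1 = 16; overall finish 16 minutes.
Longest path through Export: 12 minutes (earliest finish 12, latest finish 16).
Float = 16 − 12 = 4.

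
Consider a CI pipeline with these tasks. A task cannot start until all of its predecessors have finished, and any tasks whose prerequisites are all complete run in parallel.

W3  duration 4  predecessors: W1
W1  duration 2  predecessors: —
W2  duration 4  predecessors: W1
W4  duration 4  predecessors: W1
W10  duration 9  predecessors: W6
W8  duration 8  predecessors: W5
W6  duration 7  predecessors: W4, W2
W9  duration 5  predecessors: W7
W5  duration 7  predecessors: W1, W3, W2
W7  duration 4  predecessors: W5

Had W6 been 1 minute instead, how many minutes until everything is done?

As given, the longest chain is W1→W4→W6→W10 = 2+4+7+9 = 22, so the finish is 22 minutes.
W6 is on the critical path; changing it to 1 makes that path 16 minutes.
New critical path: W1→W2→W5→W7→W9 = 2+4+7+4+5 = 22 ⇒ 22 minutes.

22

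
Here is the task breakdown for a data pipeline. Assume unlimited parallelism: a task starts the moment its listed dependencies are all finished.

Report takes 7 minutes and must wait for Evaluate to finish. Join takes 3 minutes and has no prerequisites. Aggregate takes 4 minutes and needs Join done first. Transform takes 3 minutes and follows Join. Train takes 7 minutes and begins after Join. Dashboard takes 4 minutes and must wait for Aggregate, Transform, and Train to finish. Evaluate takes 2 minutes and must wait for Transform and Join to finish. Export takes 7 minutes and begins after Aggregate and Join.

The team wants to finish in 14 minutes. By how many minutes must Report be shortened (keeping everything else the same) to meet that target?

1

Current finish: 15 minutes; target: 14.
Report is on every critical path, so each minute cut from Report cuts the finish by one (this holds down to a finish of 14).
Need 15 − 14 = 1 minute off Report → Report becomes 6 minutes, finish becomes 14.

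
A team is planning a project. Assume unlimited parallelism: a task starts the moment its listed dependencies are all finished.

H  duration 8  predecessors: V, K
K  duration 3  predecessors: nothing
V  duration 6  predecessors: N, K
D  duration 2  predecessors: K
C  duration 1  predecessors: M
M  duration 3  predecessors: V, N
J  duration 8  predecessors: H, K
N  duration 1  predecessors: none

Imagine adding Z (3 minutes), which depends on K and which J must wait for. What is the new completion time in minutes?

25

Originally the schedule takes 25 minutes.
With Z inserted, J now waits for max(H, K, Z).
New critical path: K→V→H→J = 3+6+8+8 = 25 ⇒ 25 minutes.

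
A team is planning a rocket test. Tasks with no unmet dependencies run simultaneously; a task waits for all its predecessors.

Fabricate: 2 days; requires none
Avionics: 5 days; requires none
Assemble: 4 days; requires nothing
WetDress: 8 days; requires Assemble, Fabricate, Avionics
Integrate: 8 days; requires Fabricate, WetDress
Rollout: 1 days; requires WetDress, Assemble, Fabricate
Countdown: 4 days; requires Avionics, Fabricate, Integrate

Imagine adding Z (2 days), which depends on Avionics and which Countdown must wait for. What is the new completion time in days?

25

Originally the project takes 25 days.
With Z inserted, Countdown now waits for max(Avionics, Fabricate, Integrate, Z).
New critical path: Avionics→WetDress→Integrate→Countdown = 5+8+8+4 = 25 ⇒ 25 days.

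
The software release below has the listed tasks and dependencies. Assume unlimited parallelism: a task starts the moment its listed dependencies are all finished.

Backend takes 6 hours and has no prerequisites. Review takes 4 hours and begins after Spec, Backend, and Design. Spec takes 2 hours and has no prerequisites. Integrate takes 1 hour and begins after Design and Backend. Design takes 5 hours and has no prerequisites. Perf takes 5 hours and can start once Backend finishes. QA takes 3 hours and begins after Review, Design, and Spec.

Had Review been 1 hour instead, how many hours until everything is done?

11

The binding path is Backend→Review→QA = 6+4+3 = 13; finish at 13 hours.
Since Review is critical, the -3 change carries straight to that chain (now 10 hours).
The binding chain switches to Backend→Perf = 6+5 = 11; finish 11 hours.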